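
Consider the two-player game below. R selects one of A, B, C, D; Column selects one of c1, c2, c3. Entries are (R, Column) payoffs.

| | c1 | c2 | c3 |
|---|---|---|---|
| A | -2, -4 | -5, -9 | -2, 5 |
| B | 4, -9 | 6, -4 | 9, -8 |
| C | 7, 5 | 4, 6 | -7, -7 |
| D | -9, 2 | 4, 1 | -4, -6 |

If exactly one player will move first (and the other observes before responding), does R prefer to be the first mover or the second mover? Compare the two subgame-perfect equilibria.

second

If R leads: Column's best replies are A→c3, B→c2, C→c2, D→c1; R's induced payoffs -2, 6, 4, -9; outcome (B, c2), payoffs (6, -4).
If Column leads: R's best replies are c1→C, c2→B, c3→B; Column's induced payoffs 5, -4, -8; outcome (C, c1), payoffs (7, 5).
R gets 6 moving first and 7 moving second, so R prefers to move second.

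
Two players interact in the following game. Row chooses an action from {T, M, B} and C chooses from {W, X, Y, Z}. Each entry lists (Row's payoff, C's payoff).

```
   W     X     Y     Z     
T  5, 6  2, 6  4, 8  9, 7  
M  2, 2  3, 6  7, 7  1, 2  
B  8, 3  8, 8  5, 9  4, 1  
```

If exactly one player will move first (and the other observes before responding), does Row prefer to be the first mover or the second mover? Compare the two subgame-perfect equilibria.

second

If Row leads: C's best replies are T→Y, M→Y, B→Y; Row's induced payoffs 4, 7, 5; outcome (M, Y), payoffs (7, 7).
If C leads: Row's best replies are W→B, X→B, Y→M, Z→T; C's induced payoffs 3, 8, 7, 7; outcome (B, X), payoffs (8, 8).
Row gets 7 moving first and 8 moving second, so Row prefers to move second.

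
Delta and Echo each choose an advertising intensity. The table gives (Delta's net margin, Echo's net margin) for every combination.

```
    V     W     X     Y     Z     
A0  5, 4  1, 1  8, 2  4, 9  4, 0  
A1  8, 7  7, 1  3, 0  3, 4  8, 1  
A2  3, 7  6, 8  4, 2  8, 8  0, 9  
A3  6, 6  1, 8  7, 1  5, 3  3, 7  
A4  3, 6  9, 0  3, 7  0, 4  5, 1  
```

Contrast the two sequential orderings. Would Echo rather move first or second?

If Delta leads: Echo's best replies are A0→Y, A1→V, A2→Z, A3→W, A4→X; Delta's induced payoffs 4, 8, 0, 1, 3; outcome (A1, V), payoffs (8, 7).
If Echo leads: Delta's best replies are V→A1, W→A4, X→A0, Y→A2, Z→A1; Echo's induced payoffs 7, 0, 2, 8, 1; outcome (A2, Y), payoffs (8, 8).
Echo gets 8 moving first and 7 moving second, so Echo prefers to move first.

first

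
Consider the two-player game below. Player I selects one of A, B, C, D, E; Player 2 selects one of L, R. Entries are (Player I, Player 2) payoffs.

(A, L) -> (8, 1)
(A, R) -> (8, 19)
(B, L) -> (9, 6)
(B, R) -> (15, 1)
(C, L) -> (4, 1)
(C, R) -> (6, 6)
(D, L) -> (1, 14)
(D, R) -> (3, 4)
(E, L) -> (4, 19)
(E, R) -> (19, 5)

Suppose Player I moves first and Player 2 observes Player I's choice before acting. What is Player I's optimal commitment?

Backward induction with Player I moving first.
- A: Player 2 compares 1, 19 and picks R; Player I would get 8.
- B: Player 2 compares 6, 1 and picks L; Player I would get 9.
- C: Player 2 compares 1, 6 and picks R; Player I would get 6.
- D: Player 2 compares 14, 4 and picks L; Player I would get 1.
- E: Player 2 compares 19, 5 and picks L; Player I would get 4.
Maximizing over 8, 9, 6, 1, 4, Player I chooses B. Subgame-perfect outcome: (B, L) with payoffs (9, 6).

B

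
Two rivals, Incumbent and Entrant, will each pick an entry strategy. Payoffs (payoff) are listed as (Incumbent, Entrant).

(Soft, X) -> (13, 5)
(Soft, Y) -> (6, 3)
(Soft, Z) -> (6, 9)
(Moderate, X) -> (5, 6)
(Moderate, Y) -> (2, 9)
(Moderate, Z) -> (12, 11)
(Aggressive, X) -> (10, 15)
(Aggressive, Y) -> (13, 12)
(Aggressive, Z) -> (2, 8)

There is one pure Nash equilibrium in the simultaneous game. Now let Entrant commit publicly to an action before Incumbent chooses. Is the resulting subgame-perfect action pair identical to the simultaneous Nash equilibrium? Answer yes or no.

Incumbent best-responds to each possible Entrant move:
- X: BR = Soft, leader payoff 5.
- Y: BR = Aggressive, leader payoff 12.
- Z: BR = Moderate, leader payoff 11.
Maximizing over 5, 12, 11, Entrant chooses Y. Subgame-perfect outcome: (Aggressive, Y) with payoffs (13, 12).
Now find the simultaneous Nash equilibrium.
Incumbent's best replies: X→Soft; Y→Aggressive; Z→Moderate.
Entrant's best replies: Soft→Z; Moderate→Z; Aggressive→X.
Only (Moderate, Z) has each player best-responding; Nash payoffs (12, 11).
Sequential outcome (Aggressive, Y) differs from the Nash profile (Moderate, Z).

no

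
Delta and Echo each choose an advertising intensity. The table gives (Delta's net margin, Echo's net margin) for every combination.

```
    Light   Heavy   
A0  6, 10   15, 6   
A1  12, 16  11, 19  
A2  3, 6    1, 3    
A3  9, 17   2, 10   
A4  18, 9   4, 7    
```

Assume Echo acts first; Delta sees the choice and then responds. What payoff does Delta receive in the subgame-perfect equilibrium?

18

Backward induction with Echo moving first.
- Light: BR = A4, leader payoff 9.
- Heavy: BR = A0, leader payoff 6.
Maximizing over 9, 6, Echo chooses Light. Subgame-perfect outcome: (A4, Light) with payoffs (18, 9).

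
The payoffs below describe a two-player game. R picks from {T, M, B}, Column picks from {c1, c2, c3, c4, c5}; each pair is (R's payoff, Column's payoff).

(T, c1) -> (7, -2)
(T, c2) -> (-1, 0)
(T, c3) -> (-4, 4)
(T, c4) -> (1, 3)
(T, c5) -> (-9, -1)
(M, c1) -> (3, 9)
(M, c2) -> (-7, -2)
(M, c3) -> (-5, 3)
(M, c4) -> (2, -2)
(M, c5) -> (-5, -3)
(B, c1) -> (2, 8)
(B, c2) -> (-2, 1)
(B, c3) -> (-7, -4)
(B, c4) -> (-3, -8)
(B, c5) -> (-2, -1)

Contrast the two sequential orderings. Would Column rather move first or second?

second

If R leads: Column's best replies are T→c3, M→c1, B→c1; R's induced payoffs -4, 3, 2; outcome (M, c1), payoffs (3, 9).
If Column leads: R's best replies are c1→T, c2→T, c3→T, c4→M, c5→B; Column's induced payoffs -2, 0, 4, -2, -1; outcome (T, c3), payoffs (-4, 4).
Column gets 4 moving first and 9 moving second, so Column prefers to move second.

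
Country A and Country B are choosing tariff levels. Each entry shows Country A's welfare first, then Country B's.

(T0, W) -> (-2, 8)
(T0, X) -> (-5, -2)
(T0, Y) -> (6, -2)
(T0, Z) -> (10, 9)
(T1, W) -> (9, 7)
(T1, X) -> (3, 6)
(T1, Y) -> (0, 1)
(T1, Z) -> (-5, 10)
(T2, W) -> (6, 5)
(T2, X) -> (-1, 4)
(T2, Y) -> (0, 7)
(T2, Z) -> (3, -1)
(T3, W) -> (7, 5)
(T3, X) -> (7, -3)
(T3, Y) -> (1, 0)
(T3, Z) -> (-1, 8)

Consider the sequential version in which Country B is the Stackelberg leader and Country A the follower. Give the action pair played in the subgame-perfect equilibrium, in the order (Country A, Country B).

Backward induction with Country B moving first.
- W: BR = T1, leader payoff 7.
- X: BR = T3, leader payoff -3.
- Y: BR = T0, leader payoff -2.
- Z: BR = T0, leader payoff 9.
Country B's induced payoffs are 7, -3, -2, 9, so Country B commits to Z. Subgame-perfect outcome: (T0, Z) with payoffs (10, 9).

(T0, Z)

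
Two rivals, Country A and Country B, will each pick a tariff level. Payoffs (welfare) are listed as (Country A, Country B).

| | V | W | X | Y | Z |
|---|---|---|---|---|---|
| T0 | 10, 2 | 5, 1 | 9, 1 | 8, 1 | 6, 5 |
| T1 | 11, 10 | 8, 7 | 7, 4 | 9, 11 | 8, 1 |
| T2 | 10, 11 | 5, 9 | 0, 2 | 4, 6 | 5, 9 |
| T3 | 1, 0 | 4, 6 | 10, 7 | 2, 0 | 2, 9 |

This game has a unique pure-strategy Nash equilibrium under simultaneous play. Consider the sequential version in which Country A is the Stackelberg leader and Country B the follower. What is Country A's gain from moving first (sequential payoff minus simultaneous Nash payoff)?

1

Solve by backward induction (Country A leads).
- T0: Country B compares 2, 1, 1, 1, 5 and picks Z; Country A would get 6.
- T1: Country B compares 10, 7, 4, 11, 1 and picks Y; Country A would get 9.
- T2: Country B compares 11, 9, 2, 6, 9 and picks V; Country A would get 10.
- T3: Country B compares 0, 6, 7, 0, 9 and picks Z; Country A would get 2.
Among 6, 9, 10, 2, the best is 10 at T2. Subgame-perfect outcome: (T2, V) with payoffs (10, 11).
For the simultaneous game, intersect best replies.
Country A's best replies: V→T1; W→T1; X→T3; Y→T1; Z→T1.
Country B's best replies: T0→Z; T1→Y; T2→V; T3→Z.
Only (T1, Y) has each player best-responding; Nash payoffs (9, 11).
Country A's commitment gain: 10 − 9 = 1.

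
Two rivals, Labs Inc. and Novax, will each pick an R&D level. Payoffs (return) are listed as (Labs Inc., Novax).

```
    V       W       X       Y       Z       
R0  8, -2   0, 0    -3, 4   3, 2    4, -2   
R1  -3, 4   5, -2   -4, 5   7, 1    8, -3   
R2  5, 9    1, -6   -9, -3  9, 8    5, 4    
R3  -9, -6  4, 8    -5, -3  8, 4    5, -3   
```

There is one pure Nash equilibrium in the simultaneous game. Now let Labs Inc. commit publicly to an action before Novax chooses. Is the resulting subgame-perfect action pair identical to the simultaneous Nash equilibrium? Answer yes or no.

Solve by backward induction (Labs Inc. leads).
- R0: BR = X, leader payoff -3.
- R1: BR = X, leader payoff -4.
- R2: BR = V, leader payoff 5.
- R3: BR = W, leader payoff 4.
Labs Inc.'s induced payoffs are -3, -4, 5, 4, so Labs Inc. commits to R2. Subgame-perfect outcome: (R2, V) with payoffs (5, 9).
Under simultaneous play:
Labs Inc.'s best replies: V→R0; W→R1; X→R0; Y→R2; Z→R1.
Novax's best replies: R0→X; R1→X; R2→V; R3→W.
The unique mutual best reply is (R0, X), giving (-3, 4).
Sequential outcome (R2, V) differs from the Nash profile (R0, X).

no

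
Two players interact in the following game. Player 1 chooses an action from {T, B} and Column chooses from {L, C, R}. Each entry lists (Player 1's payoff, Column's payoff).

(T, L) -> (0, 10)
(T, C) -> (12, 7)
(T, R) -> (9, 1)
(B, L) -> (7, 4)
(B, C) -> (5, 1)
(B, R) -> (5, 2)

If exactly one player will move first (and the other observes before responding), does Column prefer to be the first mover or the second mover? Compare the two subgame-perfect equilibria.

If Player 1 leads: Column's best replies are T→L, B→L; Player 1's induced payoffs 0, 7; outcome (B, L), payoffs (7, 4).
If Column leads: Player 1's best replies are L→B, C→T, R→T; Column's induced payoffs 4, 7, 1; outcome (T, C), payoffs (12, 7).
Column gets 7 moving first and 4 moving second, so Column prefers to move first.

first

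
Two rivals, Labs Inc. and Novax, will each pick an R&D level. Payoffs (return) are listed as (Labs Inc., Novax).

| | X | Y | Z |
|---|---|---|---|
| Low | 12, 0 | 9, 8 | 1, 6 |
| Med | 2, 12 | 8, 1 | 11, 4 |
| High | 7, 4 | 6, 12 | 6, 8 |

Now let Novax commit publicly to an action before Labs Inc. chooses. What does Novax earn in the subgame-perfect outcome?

8

Solve by backward induction (Novax leads).
- X → Labs Inc. plays Low (best of 12, 2, 7); Novax gets 0.
- Y → Labs Inc. plays Low (best of 9, 8, 6); Novax gets 8.
- Z → Labs Inc. plays Med (best of 1, 11, 6); Novax gets 4.
Novax's induced payoffs are 0, 8, 4, so Novax commits to Y. Subgame-perfect outcome: (Low, Y) with payoffs (9, 8).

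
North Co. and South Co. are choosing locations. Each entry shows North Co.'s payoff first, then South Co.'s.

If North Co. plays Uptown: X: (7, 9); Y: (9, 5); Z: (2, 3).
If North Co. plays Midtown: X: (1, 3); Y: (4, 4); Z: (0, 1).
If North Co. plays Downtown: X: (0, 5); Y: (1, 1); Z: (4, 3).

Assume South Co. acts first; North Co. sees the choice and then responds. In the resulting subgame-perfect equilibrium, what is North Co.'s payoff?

Work backward from North Co.'s decision.
- X: BR = Uptown, leader payoff 9.
- Y: BR = Uptown, leader payoff 5.
- Z: BR = Downtown, leader payoff 3.
Among 9, 5, 3, the best is 9 at X. Subgame-perfect outcome: (Uptown, X) with payoffs (7, 9).

7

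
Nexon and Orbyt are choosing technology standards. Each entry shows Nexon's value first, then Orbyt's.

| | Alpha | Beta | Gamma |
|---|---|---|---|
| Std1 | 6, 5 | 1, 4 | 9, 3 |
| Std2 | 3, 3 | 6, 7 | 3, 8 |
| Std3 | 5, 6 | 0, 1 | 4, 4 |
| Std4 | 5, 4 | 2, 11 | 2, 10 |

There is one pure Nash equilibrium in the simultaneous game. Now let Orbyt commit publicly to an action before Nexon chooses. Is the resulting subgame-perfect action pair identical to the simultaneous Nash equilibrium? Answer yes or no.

no

Work backward from Nexon's decision.
- Alpha → Nexon plays Std1 (best of 6, 3, 5, 5); Orbyt gets 5.
- Beta → Nexon plays Std2 (best of 1, 6, 0, 2); Orbyt gets 7.
- Gamma → Nexon plays Std1 (best of 9, 3, 4, 2); Orbyt gets 3.
Orbyt's induced payoffs are 5, 7, 3, so Orbyt commits to Beta. Subgame-perfect outcome: (Std2, Beta) with payoffs (6, 7).
For the simultaneous game, intersect best replies.
Nexon's best replies: Alpha→Std1; Beta→Std2; Gamma→Std1.
Orbyt's best replies: Std1→Alpha; Std2→Gamma; Std3→Alpha; Std4→Beta.
Only (Std1, Alpha) has each player best-responding; Nash payoffs (6, 5).
Sequential outcome (Std2, Beta) differs from the Nash profile (Std1, Alpha).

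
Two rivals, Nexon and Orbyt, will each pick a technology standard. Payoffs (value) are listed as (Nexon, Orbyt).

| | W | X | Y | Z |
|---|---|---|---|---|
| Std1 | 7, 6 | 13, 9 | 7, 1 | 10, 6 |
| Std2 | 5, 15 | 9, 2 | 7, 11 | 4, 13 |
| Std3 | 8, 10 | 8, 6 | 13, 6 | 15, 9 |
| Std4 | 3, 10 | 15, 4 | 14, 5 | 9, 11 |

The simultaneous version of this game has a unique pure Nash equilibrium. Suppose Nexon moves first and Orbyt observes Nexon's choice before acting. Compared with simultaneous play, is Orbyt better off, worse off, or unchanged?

Backward induction with Nexon moving first.
- Std1: Orbyt compares 6, 9, 1, 6 and picks X; Nexon would get 13.
- Std2: Orbyt compares 15, 2, 11, 13 and picks W; Nexon would get 5.
- Std3: Orbyt compares 10, 6, 6, 9 and picks W; Nexon would get 8.
- Std4: Orbyt compares 10, 4, 5, 11 and picks Z; Nexon would get 9.
Among 13, 5, 8, 9, the best is 13 at Std1. Subgame-perfect outcome: (Std1, X) with payoffs (13, 9).
Under simultaneous play:
Nexon's best replies: W→Std3; X→Std4; Y→Std4; Z→Std3.
Orbyt's best replies: Std1→X; Std2→W; Std3→W; Std4→Z.
The unique mutual best reply is (Std3, W), giving (8, 10).
Orbyt earns 9 sequentially versus 10 at the Nash outcome: worse off.

worse off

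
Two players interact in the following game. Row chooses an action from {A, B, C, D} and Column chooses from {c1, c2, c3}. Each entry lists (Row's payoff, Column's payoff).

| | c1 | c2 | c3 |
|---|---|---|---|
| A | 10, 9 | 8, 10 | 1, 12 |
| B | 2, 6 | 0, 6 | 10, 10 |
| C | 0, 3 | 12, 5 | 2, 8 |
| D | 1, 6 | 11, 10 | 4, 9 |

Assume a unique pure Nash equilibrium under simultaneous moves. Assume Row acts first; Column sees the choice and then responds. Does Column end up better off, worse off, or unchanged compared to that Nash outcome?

Work backward from Column's decision.
- A → Column plays c3 (best of 9, 10, 12); Row gets 1.
- B → Column plays c3 (best of 6, 6, 10); Row gets 10.
- C → Column plays c3 (best of 3, 5, 8); Row gets 2.
- D → Column plays c2 (best of 6, 10, 9); Row gets 11.
Among 1, 10, 2, 11, the best is 11 at D. Subgame-perfect outcome: (D, c2) with payoffs (11, 10).
Under simultaneous play:
Row's best replies: c1→A; c2→C; c3→B.
Column's best replies: A→c3; B→c3; C→c3; D→c2.
Only (B, c3) has each player best-responding; Nash payoffs (10, 10).
Column earns 10 sequentially versus 10 at the Nash outcome: unchanged.

unchanged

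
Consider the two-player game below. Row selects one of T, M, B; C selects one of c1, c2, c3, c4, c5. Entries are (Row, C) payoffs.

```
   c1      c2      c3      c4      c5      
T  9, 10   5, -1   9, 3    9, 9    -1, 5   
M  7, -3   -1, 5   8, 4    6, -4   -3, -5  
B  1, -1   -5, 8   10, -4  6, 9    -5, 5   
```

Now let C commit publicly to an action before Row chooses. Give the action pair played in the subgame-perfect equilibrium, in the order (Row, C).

Backward induction with C moving first.
- c1: Row compares 9, 7, 1 and picks T; C would get 10.
- c2: Row compares 5, -1, -5 and picks T; C would get -1.
- c3: Row compares 9, 8, 10 and picks B; C would get -4.
- c4: Row compares 9, 6, 6 and picks T; C would get 9.
- c5: Row compares -1, -3, -5 and picks T; C would get 5.
Maximizing over 10, -1, -4, 9, 5, C chooses c1. Subgame-perfect outcome: (T, c1) with payoffs (9, 10).

(T, c1)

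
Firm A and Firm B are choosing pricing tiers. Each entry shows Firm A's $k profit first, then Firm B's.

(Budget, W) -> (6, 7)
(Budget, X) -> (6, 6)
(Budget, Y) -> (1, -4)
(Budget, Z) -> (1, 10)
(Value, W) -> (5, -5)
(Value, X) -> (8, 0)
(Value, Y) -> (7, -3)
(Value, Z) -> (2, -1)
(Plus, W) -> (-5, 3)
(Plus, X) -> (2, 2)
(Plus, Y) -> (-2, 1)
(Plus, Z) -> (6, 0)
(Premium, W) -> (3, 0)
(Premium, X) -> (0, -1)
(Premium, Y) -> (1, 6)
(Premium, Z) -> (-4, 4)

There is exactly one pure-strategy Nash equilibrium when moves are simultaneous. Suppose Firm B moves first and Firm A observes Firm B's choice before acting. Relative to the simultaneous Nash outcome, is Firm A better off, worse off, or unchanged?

worse off

Backward induction with Firm B moving first.
- W: BR = Budget, leader payoff 7.
- X: BR = Value, leader payoff 0.
- Y: BR = Value, leader payoff -3.
- Z: BR = Plus, leader payoff 0.
Firm B's induced payoffs are 7, 0, -3, 0, so Firm B commits to W. Subgame-perfect outcome: (Budget, W) with payoffs (6, 7).
Now find the simultaneous Nash equilibrium.
Firm A's best replies: W→Budget; X→Value; Y→Value; Z→Plus.
Firm B's best replies: Budget→Z; Value→X; Plus→W; Premium→Y.
Only (Value, X) has each player best-responding; Nash payoffs (8, 0).
Firm A earns 6 sequentially versus 8 at the Nash outcome: worse off.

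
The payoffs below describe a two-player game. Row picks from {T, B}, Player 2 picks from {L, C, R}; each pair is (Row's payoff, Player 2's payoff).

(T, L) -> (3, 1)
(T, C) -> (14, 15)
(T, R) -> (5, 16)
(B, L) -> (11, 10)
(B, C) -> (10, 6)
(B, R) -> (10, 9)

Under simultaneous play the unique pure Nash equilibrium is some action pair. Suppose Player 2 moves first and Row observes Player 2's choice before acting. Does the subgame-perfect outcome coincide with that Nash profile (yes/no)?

no

Solve by backward induction (Player 2 leads).
- L: BR = B, leader payoff 10.
- C: BR = T, leader payoff 15.
- R: BR = B, leader payoff 9.
Maximizing over 10, 15, 9, Player 2 chooses C. Subgame-perfect outcome: (T, C) with payoffs (14, 15).
For the simultaneous game, intersect best replies.
Row's best replies: L→B; C→T; R→B.
Player 2's best replies: T→R; B→L.
Only (B, L) has each player best-responding; Nash payoffs (11, 10).
Sequential outcome (T, C) differs from the Nash profile (B, L).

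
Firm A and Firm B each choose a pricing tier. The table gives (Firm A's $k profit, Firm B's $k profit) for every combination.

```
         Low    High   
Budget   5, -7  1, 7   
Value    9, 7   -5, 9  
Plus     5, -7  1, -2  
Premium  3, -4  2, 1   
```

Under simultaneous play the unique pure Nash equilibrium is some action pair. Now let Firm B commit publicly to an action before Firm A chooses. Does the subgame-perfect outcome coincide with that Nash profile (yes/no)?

no

Solve by backward induction (Firm B leads).
- Low: BR = Value, leader payoff 7.
- High: BR = Premium, leader payoff 1.
Firm B's induced payoffs are 7, 1, so Firm B commits to Low. Subgame-perfect outcome: (Value, Low) with payoffs (9, 7).
Now find the simultaneous Nash equilibrium.
Firm A's best replies: Low→Value; High→Premium.
Firm B's best replies: Budget→High; Value→High; Plus→High; Premium→High.
The unique mutual best reply is (Premium, High), giving (2, 1).
Sequential outcome (Value, Low) differs from the Nash profile (Premium, High).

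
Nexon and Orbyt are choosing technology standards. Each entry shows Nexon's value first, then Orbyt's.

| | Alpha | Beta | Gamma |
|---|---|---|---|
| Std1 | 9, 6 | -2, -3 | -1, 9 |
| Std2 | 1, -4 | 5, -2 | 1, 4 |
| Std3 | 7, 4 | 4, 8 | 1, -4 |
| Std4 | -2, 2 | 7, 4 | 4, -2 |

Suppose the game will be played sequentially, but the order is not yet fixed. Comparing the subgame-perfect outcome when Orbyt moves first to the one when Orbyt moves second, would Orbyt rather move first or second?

If Nexon leads: Orbyt's best replies are Std1→Gamma, Std2→Gamma, Std3→Beta, Std4→Beta; Nexon's induced payoffs -1, 1, 4, 7; outcome (Std4, Beta), payoffs (7, 4).
If Orbyt leads: Nexon's best replies are Alpha→Std1, Beta→Std4, Gamma→Std4; Orbyt's induced payoffs 6, 4, -2; outcome (Std1, Alpha), payoffs (9, 6).
Orbyt gets 6 moving first and 4 moving second, so Orbyt prefers to move first.

first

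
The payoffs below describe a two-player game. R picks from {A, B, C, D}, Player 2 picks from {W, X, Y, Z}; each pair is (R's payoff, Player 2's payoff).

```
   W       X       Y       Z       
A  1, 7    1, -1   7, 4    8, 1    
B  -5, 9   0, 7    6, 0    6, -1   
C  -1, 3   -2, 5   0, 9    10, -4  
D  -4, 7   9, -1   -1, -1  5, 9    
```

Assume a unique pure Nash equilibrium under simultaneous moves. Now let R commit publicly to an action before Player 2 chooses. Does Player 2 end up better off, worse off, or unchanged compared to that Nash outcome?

better off

Backward induction with R moving first.
- A: BR = W, leader payoff 1.
- B: BR = W, leader payoff -5.
- C: BR = Y, leader payoff 0.
- D: BR = Z, leader payoff 5.
Maximizing over 1, -5, 0, 5, R chooses D. Subgame-perfect outcome: (D, Z) with payoffs (5, 9).
For the simultaneous game, intersect best replies.
R's best replies: W→A; X→D; Y→A; Z→C.
Player 2's best replies: A→W; B→W; C→Y; D→Z.
Only (A, W) has each player best-responding; Nash payoffs (1, 7).
Player 2 earns 9 sequentially versus 7 at the Nash outcome: better off.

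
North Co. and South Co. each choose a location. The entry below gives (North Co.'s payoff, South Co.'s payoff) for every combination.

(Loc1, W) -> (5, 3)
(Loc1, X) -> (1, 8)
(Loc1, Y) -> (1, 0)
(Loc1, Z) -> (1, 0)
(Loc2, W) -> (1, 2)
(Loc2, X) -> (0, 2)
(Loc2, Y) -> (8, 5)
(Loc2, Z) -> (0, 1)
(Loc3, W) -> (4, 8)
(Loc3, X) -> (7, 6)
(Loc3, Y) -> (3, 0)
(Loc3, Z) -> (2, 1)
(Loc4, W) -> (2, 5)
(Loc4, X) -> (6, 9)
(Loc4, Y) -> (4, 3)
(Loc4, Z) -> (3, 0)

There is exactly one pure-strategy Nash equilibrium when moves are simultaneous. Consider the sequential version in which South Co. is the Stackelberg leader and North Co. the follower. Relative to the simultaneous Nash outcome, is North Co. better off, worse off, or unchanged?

Backward induction with South Co. moving first.
- W: North Co. compares 5, 1, 4, 2 and picks Loc1; South Co. would get 3.
- X: North Co. compares 1, 0, 7, 6 and picks Loc3; South Co. would get 6.
- Y: North Co. compares 1, 8, 3, 4 and picks Loc2; South Co. would get 5.
- Z: North Co. compares 1, 0, 2, 3 and picks Loc4; South Co. would get 0.
Among 3, 6, 5, 0, the best is 6 at X. Subgame-perfect outcome: (Loc3, X) with payoffs (7, 6).
For the simultaneous game, intersect best replies.
North Co.'s best replies: W→Loc1; X→Loc3; Y→Loc2; Z→Loc4.
South Co.'s best replies: Loc1→X; Loc2→Y; Loc3→W; Loc4→X.
The unique mutual best reply is (Loc2, Y), giving (8, 5).
North Co. earns 7 sequentially versus 8 at the Nash outcome: worse off.

worse off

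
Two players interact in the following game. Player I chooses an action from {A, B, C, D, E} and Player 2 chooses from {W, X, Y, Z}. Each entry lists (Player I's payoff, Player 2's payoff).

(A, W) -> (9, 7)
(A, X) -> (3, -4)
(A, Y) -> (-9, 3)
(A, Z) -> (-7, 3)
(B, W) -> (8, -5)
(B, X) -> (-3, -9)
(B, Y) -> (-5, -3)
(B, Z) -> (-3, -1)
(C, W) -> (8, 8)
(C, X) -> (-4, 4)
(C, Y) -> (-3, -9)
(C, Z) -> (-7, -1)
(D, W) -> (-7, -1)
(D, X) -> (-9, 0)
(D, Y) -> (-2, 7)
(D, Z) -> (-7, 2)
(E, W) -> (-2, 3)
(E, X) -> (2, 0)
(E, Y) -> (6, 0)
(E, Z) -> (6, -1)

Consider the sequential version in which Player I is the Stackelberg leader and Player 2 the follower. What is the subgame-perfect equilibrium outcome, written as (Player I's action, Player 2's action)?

Work backward from Player 2's decision.
- A → Player 2 plays W (best of 7, -4, 3, 3); Player I gets 9.
- B → Player 2 plays Z (best of -5, -9, -3, -1); Player I gets -3.
- C → Player 2 plays W (best of 8, 4, -9, -1); Player I gets 8.
- D → Player 2 plays Y (best of -1, 0, 7, 2); Player I gets -2.
- E → Player 2 plays W (best of 3, 0, 0, -1); Player I gets -2.
Among 9, -3, 8, -2, -2, the best is 9 at A. Subgame-perfect outcome: (A, W) with payoffs (9, 7).

(A, W)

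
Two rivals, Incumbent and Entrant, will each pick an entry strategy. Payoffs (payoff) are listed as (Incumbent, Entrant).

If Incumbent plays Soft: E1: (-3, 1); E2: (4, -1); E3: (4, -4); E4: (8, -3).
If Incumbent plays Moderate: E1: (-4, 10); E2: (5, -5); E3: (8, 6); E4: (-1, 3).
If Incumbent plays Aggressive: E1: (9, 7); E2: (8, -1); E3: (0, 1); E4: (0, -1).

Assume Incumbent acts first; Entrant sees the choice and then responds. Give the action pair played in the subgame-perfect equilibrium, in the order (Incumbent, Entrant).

(Aggressive, E1)

Backward induction with Incumbent moving first.
- Soft → Entrant plays E1 (best of 1, -1, -4, -3); Incumbent gets -3.
- Moderate → Entrant plays E1 (best of 10, -5, 6, 3); Incumbent gets -4.
- Aggressive → Entrant plays E1 (best of 7, -1, 1, -1); Incumbent gets 9.
Maximizing over -3, -4, 9, Incumbent chooses Aggressive. Subgame-perfect outcome: (Aggressive, E1) with payoffs (9, 7).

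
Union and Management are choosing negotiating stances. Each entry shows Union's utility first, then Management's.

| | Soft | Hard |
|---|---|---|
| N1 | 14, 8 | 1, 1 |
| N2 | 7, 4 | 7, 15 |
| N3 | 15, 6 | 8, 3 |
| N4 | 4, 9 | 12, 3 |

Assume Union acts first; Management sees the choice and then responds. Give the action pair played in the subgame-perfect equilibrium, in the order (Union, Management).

(N3, Soft)

Management best-responds to each possible Union move:
- N1: Management compares 8, 1 and picks Soft; Union would get 14.
- N2: Management compares 4, 15 and picks Hard; Union would get 7.
- N3: Management compares 6, 3 and picks Soft; Union would get 15.
- N4: Management compares 9, 3 and picks Soft; Union would get 4.
Among 14, 7, 15, 4, the best is 15 at N3. Subgame-perfect outcome: (N3, Soft) with payoffs (15, 6).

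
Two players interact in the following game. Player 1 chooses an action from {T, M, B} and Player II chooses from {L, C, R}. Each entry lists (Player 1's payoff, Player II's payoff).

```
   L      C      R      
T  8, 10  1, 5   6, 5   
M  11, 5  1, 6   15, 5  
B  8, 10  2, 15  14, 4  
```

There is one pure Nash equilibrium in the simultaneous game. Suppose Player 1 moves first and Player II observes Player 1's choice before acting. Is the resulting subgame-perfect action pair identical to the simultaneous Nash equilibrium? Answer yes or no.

no

Backward induction with Player 1 moving first.
- T → Player II plays L (best of 10, 5, 5); Player 1 gets 8.
- M → Player II plays C (best of 5, 6, 5); Player 1 gets 1.
- B → Player II plays C (best of 10, 15, 4); Player 1 gets 2.
Maximizing over 8, 1, 2, Player 1 chooses T. Subgame-perfect outcome: (T, L) with payoffs (8, 10).
Now find the simultaneous Nash equilibrium.
Player 1's best replies: L→M; C→B; R→M.
Player II's best replies: T→L; M→C; B→C.
The unique mutual best reply is (B, C), giving (2, 15).
Sequential outcome (T, L) differs from the Nash profile (B, C).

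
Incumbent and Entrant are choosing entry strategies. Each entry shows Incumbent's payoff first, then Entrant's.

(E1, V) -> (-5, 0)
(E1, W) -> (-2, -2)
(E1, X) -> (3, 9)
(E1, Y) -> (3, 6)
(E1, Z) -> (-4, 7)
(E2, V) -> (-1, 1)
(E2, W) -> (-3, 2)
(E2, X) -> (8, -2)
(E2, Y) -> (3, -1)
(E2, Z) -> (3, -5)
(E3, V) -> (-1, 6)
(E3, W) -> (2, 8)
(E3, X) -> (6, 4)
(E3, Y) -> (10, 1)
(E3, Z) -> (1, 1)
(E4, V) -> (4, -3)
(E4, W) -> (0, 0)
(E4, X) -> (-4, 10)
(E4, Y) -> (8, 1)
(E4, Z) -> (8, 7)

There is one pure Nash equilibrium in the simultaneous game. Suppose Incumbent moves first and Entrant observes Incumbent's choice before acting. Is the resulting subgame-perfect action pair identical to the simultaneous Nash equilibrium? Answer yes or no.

no

Solve by backward induction (Incumbent leads).
- E1 → Entrant plays X (best of 0, -2, 9, 6, 7); Incumbent gets 3.
- E2 → Entrant plays W (best of 1, 2, -2, -1, -5); Incumbent gets -3.
- E3 → Entrant plays W (best of 6, 8, 4, 1, 1); Incumbent gets 2.
- E4 → Entrant plays X (best of -3, 0, 10, 1, 7); Incumbent gets -4.
Incumbent's induced payoffs are 3, -3, 2, -4, so Incumbent commits to E1. Subgame-perfect outcome: (E1, X) with payoffs (3, 9).
Under simultaneous play:
Incumbent's best replies: V→E4; W→E3; X→E2; Y→E3; Z→E4.
Entrant's best replies: E1→X; E2→W; E3→W; E4→X.
The unique mutual best reply is (E3, W), giving (2, 8).
Sequential outcome (E1, X) differs from the Nash profile (E3, W).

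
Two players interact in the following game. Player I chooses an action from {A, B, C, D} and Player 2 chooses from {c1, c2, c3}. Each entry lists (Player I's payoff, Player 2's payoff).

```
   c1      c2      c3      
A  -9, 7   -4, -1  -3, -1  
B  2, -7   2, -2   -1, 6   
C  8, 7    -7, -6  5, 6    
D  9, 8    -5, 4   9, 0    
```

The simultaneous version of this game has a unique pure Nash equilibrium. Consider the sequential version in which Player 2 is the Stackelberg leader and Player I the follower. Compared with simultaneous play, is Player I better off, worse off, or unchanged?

Player I best-responds to each possible Player 2 move:
- c1 → Player I plays D (best of -9, 2, 8, 9); Player 2 gets 8.
- c2 → Player I plays B (best of -4, 2, -7, -5); Player 2 gets -2.
- c3 → Player I plays D (best of -3, -1, 5, 9); Player 2 gets 0.
Maximizing over 8, -2, 0, Player 2 chooses c1. Subgame-perfect outcome: (D, c1) with payoffs (9, 8).
Now find the simultaneous Nash equilibrium.
Player I's best replies: c1→D; c2→B; c3→D.
Player 2's best replies: A→c1; B→c3; C→c1; D→c1.
Only (D, c1) has each player best-responding; Nash payoffs (9, 8).
Player I earns 9 sequentially versus 9 at the Nash outcome: unchanged.

unchanged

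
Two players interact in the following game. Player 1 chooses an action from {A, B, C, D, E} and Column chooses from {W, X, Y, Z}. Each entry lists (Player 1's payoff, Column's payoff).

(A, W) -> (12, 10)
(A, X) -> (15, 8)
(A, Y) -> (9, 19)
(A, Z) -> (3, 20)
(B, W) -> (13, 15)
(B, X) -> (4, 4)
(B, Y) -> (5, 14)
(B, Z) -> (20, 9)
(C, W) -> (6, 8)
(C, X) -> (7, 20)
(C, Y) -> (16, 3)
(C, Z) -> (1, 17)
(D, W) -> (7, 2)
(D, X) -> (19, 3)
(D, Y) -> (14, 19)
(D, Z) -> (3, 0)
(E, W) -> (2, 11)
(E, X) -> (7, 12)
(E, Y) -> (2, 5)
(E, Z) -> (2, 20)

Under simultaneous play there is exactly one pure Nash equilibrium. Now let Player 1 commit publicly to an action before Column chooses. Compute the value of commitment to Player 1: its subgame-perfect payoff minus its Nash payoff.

Backward induction with Player 1 moving first.
- A: Column compares 10, 8, 19, 20 and picks Z; Player 1 would get 3.
- B: Column compares 15, 4, 14, 9 and picks W; Player 1 would get 13.
- C: Column compares 8, 20, 3, 17 and picks X; Player 1 would get 7.
- D: Column compares 2, 3, 19, 0 and picks Y; Player 1 would get 14.
- E: Column compares 11, 12, 5, 20 and picks Z; Player 1 would get 2.
Maximizing over 3, 13, 7, 14, 2, Player 1 chooses D. Subgame-perfect outcome: (D, Y) with payoffs (14, 19).
For the simultaneous game, intersect best replies.
Player 1's best replies: W→B; X→D; Y→C; Z→B.
Column's best replies: A→Z; B→W; C→X; D→Y; E→Z.
Only (B, W) has each player best-responding; Nash payoffs (13, 15).
Player 1's commitment gain: 14 − 13 = 1.

1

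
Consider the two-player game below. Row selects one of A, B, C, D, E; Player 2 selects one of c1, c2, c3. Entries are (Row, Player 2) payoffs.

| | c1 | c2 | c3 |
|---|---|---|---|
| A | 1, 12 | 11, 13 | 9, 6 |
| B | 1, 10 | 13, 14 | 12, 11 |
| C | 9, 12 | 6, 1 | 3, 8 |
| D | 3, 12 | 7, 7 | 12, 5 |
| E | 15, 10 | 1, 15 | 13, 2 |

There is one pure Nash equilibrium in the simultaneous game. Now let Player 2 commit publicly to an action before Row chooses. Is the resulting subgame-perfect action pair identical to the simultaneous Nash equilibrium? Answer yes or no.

yes

Solve by backward induction (Player 2 leads).
- c1: Row compares 1, 1, 9, 3, 15 and picks E; Player 2 would get 10.
- c2: Row compares 11, 13, 6, 7, 1 and picks B; Player 2 would get 14.
- c3: Row compares 9, 12, 3, 12, 13 and picks E; Player 2 would get 2.
Maximizing over 10, 14, 2, Player 2 chooses c2. Subgame-perfect outcome: (B, c2) with payoffs (13, 14).
Now find the simultaneous Nash equilibrium.
Row's best replies: c1→E; c2→B; c3→E.
Player 2's best replies: A→c2; B→c2; C→c1; D→c1; E→c2.
Only (B, c2) has each player best-responding; Nash payoffs (13, 14).
Sequential outcome (B, c2) coincides with the Nash profile (B, c2).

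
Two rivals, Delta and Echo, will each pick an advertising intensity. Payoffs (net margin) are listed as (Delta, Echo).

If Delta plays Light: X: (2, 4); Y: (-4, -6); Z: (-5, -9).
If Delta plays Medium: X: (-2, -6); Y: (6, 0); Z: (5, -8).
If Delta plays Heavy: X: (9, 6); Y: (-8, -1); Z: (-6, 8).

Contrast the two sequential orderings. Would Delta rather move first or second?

If Delta leads: Echo's best replies are Light→X, Medium→Y, Heavy→Z; Delta's induced payoffs 2, 6, -6; outcome (Medium, Y), payoffs (6, 0).
If Echo leads: Delta's best replies are X→Heavy, Y→Medium, Z→Medium; Echo's induced payoffs 6, 0, -8; outcome (Heavy, X), payoffs (9, 6).
Delta gets 6 moving first and 9 moving second, so Delta prefers to move second.

second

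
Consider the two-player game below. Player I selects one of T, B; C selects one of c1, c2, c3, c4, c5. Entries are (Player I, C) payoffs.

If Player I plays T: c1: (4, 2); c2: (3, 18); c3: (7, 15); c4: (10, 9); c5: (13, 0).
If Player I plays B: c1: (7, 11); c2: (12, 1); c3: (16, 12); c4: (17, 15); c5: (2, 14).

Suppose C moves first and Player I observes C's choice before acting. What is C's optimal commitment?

Backward induction with C moving first.
- c1: Player I compares 4, 7 and picks B; C would get 11.
- c2: Player I compares 3, 12 and picks B; C would get 1.
- c3: Player I compares 7, 16 and picks B; C would get 12.
- c4: Player I compares 10, 17 and picks B; C would get 15.
- c5: Player I compares 13, 2 and picks T; C would get 0.
Among 11, 1, 12, 15, 0, the best is 15 at c4. Subgame-perfect outcome: (B, c4) with payoffs (17, 15).

c4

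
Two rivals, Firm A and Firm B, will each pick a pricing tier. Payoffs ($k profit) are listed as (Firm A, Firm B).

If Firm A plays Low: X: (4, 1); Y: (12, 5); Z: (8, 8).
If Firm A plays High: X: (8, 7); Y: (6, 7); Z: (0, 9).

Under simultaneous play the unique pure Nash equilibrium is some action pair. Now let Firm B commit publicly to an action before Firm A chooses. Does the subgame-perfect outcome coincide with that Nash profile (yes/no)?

Firm A best-responds to each possible Firm B move:
- X: Firm A compares 4, 8 and picks High; Firm B would get 7.
- Y: Firm A compares 12, 6 and picks Low; Firm B would get 5.
- Z: Firm A compares 8, 0 and picks Low; Firm B would get 8.
Firm B's induced payoffs are 7, 5, 8, so Firm B commits to Z. Subgame-perfect outcome: (Low, Z) with payoffs (8, 8).
For the simultaneous game, intersect best replies.
Firm A's best replies: X→High; Y→Low; Z→Low.
Firm B's best replies: Low→Z; High→Z.
Only (Low, Z) has each player best-responding; Nash payoffs (8, 8).
Sequential outcome (Low, Z) coincides with the Nash profile (Low, Z).

yes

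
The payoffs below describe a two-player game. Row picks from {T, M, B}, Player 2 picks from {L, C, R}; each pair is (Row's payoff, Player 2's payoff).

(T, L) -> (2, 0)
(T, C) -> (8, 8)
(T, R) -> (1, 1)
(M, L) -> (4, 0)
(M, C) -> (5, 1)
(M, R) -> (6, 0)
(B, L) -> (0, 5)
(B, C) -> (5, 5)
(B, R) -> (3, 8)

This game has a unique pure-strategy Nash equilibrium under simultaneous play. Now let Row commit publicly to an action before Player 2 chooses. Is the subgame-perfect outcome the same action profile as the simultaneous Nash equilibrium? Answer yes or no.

Player 2 best-responds to each possible Row move:
- T → Player 2 plays C (best of 0, 8, 1); Row gets 8.
- M → Player 2 plays C (best of 0, 1, 0); Row gets 5.
- B → Player 2 plays R (best of 5, 5, 8); Row gets 3.
Among 8, 5, 3, the best is 8 at T. Subgame-perfect outcome: (T, C) with payoffs (8, 8).
Under simultaneous play:
Row's best replies: L→M; C→T; R→M.
Player 2's best replies: T→C; M→C; B→R.
The unique mutual best reply is (T, C), giving (8, 8).
Sequential outcome (T, C) coincides with the Nash profile (T, C).

yes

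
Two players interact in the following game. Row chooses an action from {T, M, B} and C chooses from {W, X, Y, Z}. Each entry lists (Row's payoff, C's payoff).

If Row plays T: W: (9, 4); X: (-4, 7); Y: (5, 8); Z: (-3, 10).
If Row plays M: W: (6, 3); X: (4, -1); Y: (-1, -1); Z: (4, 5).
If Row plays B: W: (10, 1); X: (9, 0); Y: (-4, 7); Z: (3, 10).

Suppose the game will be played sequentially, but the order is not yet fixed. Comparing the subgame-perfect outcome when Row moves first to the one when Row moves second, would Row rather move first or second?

second

If Row leads: C's best replies are T→Z, M→Z, B→Z; Row's induced payoffs -3, 4, 3; outcome (M, Z), payoffs (4, 5).
If C leads: Row's best replies are W→B, X→B, Y→T, Z→M; C's induced payoffs 1, 0, 8, 5; outcome (T, Y), payoffs (5, 8).
Row gets 4 moving first and 5 moving second, so Row prefers to move second.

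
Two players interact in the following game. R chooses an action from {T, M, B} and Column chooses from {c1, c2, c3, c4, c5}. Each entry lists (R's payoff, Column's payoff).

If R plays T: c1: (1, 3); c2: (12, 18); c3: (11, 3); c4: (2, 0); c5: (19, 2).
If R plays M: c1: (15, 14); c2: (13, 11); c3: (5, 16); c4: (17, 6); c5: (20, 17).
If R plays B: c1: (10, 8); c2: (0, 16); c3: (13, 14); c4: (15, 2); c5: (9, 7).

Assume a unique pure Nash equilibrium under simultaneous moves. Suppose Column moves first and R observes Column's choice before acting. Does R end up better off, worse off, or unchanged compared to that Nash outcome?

unchanged

Solve by backward induction (Column leads).
- c1: R compares 1, 15, 10 and picks M; Column would get 14.
- c2: R compares 12, 13, 0 and picks M; Column would get 11.
- c3: R compares 11, 5, 13 and picks B; Column would get 14.
- c4: R compares 2, 17, 15 and picks M; Column would get 6.
- c5: R compares 19, 20, 9 and picks M; Column would get 17.
Among 14, 11, 14, 6, 17, the best is 17 at c5. Subgame-perfect outcome: (M, c5) with payoffs (20, 17).
For the simultaneous game, intersect best replies.
R's best replies: c1→M; c2→M; c3→B; c4→M; c5→M.
Column's best replies: T→c2; M→c5; B→c2.
Only (M, c5) has each player best-responding; Nash payoffs (20, 17).
R earns 20 sequentially versus 20 at the Nash outcome: unchanged.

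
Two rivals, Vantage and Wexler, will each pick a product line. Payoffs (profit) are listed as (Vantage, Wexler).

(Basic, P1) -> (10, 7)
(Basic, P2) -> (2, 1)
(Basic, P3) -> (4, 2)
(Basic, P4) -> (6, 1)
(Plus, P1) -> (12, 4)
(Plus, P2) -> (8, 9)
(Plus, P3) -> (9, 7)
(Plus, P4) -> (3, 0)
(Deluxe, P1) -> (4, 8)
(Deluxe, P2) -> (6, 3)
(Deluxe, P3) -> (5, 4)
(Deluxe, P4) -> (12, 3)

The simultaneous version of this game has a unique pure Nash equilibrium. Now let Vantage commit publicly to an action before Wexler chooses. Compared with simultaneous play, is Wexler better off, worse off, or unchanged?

worse off

Solve by backward induction (Vantage leads).
- Basic → Wexler plays P1 (best of 7, 1, 2, 1); Vantage gets 10.
- Plus → Wexler plays P2 (best of 4, 9, 7, 0); Vantage gets 8.
- Deluxe → Wexler plays P1 (best of 8, 3, 4, 3); Vantage gets 4.
Vantage's induced payoffs are 10, 8, 4, so Vantage commits to Basic. Subgame-perfect outcome: (Basic, P1) with payoffs (10, 7).
For the simultaneous game, intersect best replies.
Vantage's best replies: P1→Plus; P2→Plus; P3→Plus; P4→Deluxe.
Wexler's best replies: Basic→P1; Plus→P2; Deluxe→P1.
Only (Plus, P2) has each player best-responding; Nash payoffs (8, 9).
Wexler earns 7 sequentially versus 9 at the Nash outcome: worse off.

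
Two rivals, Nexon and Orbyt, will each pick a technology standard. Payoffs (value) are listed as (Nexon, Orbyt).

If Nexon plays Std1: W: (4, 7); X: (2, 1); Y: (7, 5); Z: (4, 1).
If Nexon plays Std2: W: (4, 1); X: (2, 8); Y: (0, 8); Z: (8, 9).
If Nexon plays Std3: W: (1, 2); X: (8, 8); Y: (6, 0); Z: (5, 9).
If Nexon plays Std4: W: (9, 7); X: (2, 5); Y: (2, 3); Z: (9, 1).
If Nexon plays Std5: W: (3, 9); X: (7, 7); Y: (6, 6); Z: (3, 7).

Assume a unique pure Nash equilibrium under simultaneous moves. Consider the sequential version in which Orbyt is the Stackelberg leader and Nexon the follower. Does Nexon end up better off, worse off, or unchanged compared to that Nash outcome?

worse off

Nexon best-responds to each possible Orbyt move:
- W: BR = Std4, leader payoff 7.
- X: BR = Std3, leader payoff 8.
- Y: BR = Std1, leader payoff 5.
- Z: BR = Std4, leader payoff 1.
Among 7, 8, 5, 1, the best is 8 at X. Subgame-perfect outcome: (Std3, X) with payoffs (8, 8).
Under simultaneous play:
Nexon's best replies: W→Std4; X→Std3; Y→Std1; Z→Std4.
Orbyt's best replies: Std1→W; Std2→Z; Std3→Z; Std4→W; Std5→W.
Only (Std4, W) has each player best-responding; Nash payoffs (9, 7).
Nexon earns 8 sequentially versus 9 at the Nash outcome: worse off.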